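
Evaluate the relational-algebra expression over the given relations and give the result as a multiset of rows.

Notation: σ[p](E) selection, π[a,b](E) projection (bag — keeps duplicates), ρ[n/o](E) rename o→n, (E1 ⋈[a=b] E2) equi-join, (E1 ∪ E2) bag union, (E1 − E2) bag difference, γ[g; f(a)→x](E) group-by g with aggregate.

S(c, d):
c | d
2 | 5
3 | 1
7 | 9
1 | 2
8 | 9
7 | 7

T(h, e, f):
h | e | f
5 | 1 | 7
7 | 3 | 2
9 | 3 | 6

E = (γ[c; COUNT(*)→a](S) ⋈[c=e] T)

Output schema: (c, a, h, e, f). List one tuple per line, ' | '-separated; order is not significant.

Per-node cardinality:
  S → 6
  γ[c; COUNT(*)→a](S) → 5
  T → 3
  (γ[c; COUNT(*)→a](S) ⋈[c=e] T) → 3

== RESULT ==
c | a | h | e | f
1 | 1 | 5 | 1 | 7
3 | 1 | 7 | 3 | 2
3 | 1 | 9 | 3 | 6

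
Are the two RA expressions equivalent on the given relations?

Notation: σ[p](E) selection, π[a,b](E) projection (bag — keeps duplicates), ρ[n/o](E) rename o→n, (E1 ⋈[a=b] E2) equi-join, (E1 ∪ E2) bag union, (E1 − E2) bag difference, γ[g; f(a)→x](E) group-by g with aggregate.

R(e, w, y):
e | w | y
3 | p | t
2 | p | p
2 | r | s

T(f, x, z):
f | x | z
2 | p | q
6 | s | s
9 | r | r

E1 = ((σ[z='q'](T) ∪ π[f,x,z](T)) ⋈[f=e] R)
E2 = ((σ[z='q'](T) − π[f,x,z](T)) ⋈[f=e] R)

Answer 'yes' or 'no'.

E1 stepwise |·|:
  T → 3
  σ[z='q'](T) → 1
  T → 3
  π[f,x,z](T) → 3
  (σ[z='q'](T) ∪ π[f,x,z](T)) → 4
  R → 3
  ((σ[z='q'](T) ∪ π[f,x,z](T)) ⋈[f=e] R) → 4
E2 stepwise |·|:
  T → 3
  σ[z='q'](T) → 1
  T → 3
  π[f,x,z](T) → 3
  (σ[z='q'](T) − π[f,x,z](T)) → 0
  R → 3
  ((σ[z='q'](T) − π[f,x,z](T)) ⋈[f=e] R) → 0

E1 result:
f | x | z | e | w | y
2 | p | q | 2 | p | p
2 | p | q | 2 | p | p
2 | p | q | 2 | r | s
2 | p | q | 2 | r | s
E2 result:
f | x | z | e | w | y
(0 rows)
Witness: (2, 'p', 'q', 2, 'r', 's') appears 2× in E1 but 0× in E2.

no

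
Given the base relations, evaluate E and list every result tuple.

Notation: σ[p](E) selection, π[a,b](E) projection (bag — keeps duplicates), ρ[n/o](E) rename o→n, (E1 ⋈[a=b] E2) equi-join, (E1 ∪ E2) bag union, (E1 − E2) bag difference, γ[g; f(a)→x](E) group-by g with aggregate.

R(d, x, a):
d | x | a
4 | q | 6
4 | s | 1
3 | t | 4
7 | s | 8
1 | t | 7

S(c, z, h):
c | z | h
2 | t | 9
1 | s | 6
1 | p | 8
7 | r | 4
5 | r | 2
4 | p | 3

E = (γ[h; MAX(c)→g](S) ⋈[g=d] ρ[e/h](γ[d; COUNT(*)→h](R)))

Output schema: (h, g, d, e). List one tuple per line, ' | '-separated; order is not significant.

Stepwise |·|:
  S → 6
  γ[h; MAX(c)→g](S) → 6
  R → 5
  γ[d; COUNT(*)→h](R) → 4
  ρ[e/h](γ[d; COUNT(*)→h](R)) → 4
  (γ[h; MAX(c)→g](S) ⋈[g=d] ρ[e/h](γ[d; COUNT(*)→h](R))) → 4

== RESULT ==
h | g | d | e
3 | 4 | 4 | 2
4 | 7 | 7 | 1
6 | 1 | 1 | 1
8 | 1 | 1 | 1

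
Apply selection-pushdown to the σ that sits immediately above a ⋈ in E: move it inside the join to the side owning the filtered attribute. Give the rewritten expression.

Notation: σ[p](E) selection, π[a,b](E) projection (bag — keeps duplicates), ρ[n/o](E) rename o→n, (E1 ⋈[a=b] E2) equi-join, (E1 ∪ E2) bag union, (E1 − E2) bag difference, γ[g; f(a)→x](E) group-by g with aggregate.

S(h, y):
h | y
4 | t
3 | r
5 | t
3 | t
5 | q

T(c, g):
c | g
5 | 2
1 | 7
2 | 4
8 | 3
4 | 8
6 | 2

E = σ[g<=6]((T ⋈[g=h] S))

σ filters on g, owned by the left side.
E' = (σ[g<=6](T) ⋈[g=h] S)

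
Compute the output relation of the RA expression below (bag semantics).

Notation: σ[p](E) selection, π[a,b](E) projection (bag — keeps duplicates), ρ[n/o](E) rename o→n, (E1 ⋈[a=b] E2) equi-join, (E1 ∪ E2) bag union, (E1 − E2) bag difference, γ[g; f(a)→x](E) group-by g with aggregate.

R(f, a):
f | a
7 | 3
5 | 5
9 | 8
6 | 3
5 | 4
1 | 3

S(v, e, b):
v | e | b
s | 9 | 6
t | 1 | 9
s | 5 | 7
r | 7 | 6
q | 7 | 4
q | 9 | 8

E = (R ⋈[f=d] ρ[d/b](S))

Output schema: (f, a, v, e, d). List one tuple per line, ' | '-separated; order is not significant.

Row counts bottom-up:
  R → 6
  S → 6
  ρ[d/b](S) → 6
  (R ⋈[f=d] ρ[d/b](S)) → 4

== RESULT ==
f | a | v | e | d
6 | 3 | r | 7 | 6
6 | 3 | s | 9 | 6
7 | 3 | s | 5 | 7
9 | 8 | t | 1 | 9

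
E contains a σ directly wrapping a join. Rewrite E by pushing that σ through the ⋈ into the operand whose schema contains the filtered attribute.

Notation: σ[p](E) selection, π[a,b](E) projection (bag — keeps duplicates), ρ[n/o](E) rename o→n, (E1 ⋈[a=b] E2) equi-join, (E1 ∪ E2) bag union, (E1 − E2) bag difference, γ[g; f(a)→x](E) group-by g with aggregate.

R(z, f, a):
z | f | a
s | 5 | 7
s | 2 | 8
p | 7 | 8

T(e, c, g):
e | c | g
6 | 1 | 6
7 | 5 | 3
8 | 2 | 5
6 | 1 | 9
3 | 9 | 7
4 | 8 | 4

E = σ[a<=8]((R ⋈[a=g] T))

σ filters on a, owned by the left side.
E' = (σ[a<=8](R) ⋈[a=g] T)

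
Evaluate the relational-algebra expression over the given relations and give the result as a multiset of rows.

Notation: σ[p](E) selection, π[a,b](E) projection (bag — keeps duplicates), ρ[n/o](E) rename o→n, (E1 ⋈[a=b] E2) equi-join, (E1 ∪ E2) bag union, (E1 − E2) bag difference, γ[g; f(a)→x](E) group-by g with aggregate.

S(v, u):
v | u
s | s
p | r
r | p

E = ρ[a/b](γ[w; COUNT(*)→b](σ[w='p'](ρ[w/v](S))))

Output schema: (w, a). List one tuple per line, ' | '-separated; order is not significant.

Per-node cardinality:
  S → 3
  ρ[w/v](S) → 3
  σ[w='p'](ρ[w/v](S)) → 1
  γ[w; COUNT(*)→b](σ[w='p'](ρ[w/v](S))) → 1
  ρ[a/b](γ[w; COUNT(*)→b](σ[w='p'](ρ[w/v](S)))) → 1

== RESULT ==
w | a
p | 1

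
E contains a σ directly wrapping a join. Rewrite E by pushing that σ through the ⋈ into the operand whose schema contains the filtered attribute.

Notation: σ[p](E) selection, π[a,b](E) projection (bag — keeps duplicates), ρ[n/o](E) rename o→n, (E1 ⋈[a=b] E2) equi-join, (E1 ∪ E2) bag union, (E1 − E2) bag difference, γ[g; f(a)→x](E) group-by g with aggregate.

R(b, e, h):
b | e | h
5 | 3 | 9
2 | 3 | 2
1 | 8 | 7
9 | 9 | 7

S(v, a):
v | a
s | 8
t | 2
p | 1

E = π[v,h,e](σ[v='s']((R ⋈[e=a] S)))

σ filters on v, owned by the right side.
E' = π[v,h,e]((R ⋈[e=a] σ[v='s'](S)))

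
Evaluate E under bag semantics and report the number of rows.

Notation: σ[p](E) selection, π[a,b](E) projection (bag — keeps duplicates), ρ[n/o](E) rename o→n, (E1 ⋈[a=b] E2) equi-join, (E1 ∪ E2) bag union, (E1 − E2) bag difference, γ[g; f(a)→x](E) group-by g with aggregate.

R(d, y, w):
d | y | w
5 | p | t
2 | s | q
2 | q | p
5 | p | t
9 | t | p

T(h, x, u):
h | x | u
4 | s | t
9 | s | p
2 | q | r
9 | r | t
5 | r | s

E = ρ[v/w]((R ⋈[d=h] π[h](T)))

Subexpression sizes:
  R → 5
  T → 5
  π[h](T) → 5
  (R ⋈[d=h] π[h](T)) → 6
  ρ[v/w]((R ⋈[d=h] π[h](T))) → 6

|E| = 6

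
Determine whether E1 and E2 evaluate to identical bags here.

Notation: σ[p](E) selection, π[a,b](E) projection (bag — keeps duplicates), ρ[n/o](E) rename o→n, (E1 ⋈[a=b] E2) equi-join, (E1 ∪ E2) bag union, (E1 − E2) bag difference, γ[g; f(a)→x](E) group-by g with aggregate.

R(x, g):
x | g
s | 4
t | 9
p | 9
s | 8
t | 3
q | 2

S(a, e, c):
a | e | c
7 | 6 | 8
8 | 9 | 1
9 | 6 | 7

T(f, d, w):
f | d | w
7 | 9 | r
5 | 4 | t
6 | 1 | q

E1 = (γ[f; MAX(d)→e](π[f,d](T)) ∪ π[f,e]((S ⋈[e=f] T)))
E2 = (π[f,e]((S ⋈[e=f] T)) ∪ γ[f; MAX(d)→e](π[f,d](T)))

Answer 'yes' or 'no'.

E1 per-node cardinality:
  T → 3
  π[f,d](T) → 3
  γ[f; MAX(d)→e](π[f,d](T)) → 3
  S → 3
  T → 3
  (S ⋈[e=f] T) → 2
  π[f,e]((S ⋈[e=f] T)) → 2
  (γ[f; MAX(d)→e](π[f,d](T)) ∪ π[f,e]((S ⋈[e=f] T))) → 5
E2 per-node cardinality:
  S → 3
  T → 3
  (S ⋈[e=f] T) → 2
  π[f,e]((S ⋈[e=f] T)) → 2
  T → 3
  π[f,d](T) → 3
  γ[f; MAX(d)→e](π[f,d](T)) → 3
  (π[f,e]((S ⋈[e=f] T)) ∪ γ[f; MAX(d)→e](π[f,d](T))) → 5

E1 and E2 produce the same multiset:
f | e
5 | 4
6 | 1
6 | 6
6 | 6
7 | 9

yes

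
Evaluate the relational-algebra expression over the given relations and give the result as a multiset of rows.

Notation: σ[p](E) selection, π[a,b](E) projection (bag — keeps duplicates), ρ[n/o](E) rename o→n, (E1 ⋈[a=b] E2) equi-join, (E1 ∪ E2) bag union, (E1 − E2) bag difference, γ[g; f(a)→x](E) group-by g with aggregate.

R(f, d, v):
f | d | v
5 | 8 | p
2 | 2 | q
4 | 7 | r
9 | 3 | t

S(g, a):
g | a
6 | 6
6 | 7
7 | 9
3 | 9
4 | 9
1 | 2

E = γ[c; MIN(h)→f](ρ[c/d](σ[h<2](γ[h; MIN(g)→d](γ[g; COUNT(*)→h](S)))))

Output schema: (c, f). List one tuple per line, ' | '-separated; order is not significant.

Stepwise |·|:
  S → 6
  γ[g; COUNT(*)→h](S) → 5
  γ[h; MIN(g)→d](γ[g; COUNT(*)→h](S)) → 2
  σ[h<2](γ[h; MIN(g)→d](γ[g; COUNT(*)→h](S))) → 1
  ρ[c/d](σ[h<2](γ[h; MIN(g)→d](γ[g; COUNT(*)→h](S)))) → 1
  γ[c; MIN(h)→f](ρ[c/d](σ[h<2](γ[h; MIN(g)→d](γ[g; COUNT(*)→h](S))))) → 1

== RESULT ==
c | f
1 | 1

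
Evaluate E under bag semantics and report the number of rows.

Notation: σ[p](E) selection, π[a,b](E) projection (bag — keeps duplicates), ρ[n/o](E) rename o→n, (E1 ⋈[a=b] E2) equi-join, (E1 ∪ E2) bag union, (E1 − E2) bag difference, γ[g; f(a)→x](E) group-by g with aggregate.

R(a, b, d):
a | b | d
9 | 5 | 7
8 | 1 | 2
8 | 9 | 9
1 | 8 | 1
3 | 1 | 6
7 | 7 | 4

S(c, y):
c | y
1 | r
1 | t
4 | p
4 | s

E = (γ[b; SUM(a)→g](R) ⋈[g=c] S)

Row counts bottom-up:
  R → 6
  γ[b; SUM(a)→g](R) → 5
  S → 4
  (γ[b; SUM(a)→g](R) ⋈[g=c] S) → 2

|E| = 2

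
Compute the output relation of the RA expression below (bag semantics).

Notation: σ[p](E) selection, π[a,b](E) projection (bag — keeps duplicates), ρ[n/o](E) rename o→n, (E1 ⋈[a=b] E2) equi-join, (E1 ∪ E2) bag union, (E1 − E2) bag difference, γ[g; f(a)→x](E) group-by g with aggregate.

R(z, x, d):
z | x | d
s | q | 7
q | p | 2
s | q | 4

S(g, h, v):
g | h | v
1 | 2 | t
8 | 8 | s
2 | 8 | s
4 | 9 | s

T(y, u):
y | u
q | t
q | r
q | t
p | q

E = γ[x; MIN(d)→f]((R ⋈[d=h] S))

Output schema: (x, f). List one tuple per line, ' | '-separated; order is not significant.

Per-node cardinality:
  R → 3
  S → 4
  (R ⋈[d=h] S) → 1
  γ[x; MIN(d)→f]((R ⋈[d=h] S)) → 1

== RESULT ==
x | f
p | 2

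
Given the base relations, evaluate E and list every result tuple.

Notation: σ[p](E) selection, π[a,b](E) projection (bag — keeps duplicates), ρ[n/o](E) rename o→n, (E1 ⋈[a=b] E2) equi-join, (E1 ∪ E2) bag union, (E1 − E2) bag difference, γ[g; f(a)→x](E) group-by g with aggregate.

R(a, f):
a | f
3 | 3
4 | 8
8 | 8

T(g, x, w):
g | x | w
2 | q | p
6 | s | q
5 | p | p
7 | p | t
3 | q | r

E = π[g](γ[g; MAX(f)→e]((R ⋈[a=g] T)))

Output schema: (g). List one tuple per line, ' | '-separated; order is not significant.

Row counts bottom-up:
  R → 3
  T → 5
  (R ⋈[a=g] T) → 1
  γ[g; MAX(f)→e]((R ⋈[a=g] T)) → 1
  π[g](γ[g; MAX(f)→e]((R ⋈[a=g] T))) → 1

== RESULT ==
g
3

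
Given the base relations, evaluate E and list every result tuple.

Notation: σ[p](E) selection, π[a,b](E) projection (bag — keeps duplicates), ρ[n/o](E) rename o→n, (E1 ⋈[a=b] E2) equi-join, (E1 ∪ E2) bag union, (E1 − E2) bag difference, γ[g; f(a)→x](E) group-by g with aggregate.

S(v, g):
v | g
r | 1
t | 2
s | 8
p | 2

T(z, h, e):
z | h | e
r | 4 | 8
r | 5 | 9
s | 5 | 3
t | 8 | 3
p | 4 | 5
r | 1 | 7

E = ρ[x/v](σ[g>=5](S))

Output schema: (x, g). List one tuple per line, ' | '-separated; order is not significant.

Row counts bottom-up:
  S → 4
  σ[g>=5](S) → 1
  ρ[x/v](σ[g>=5](S)) → 1

== RESULT ==
x | g
s | 8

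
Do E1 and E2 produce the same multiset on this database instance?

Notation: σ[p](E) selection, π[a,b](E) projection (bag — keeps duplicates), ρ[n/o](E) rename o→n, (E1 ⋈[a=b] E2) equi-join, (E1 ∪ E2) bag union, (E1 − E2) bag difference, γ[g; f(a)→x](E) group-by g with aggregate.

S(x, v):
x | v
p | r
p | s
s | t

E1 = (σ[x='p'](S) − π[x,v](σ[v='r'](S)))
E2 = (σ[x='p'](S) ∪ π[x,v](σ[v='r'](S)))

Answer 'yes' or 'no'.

E1 row counts bottom-up:
  S → 3
  σ[x='p'](S) → 2
  S → 3
  σ[v='r'](S) → 1
  π[x,v](σ[v='r'](S)) → 1
  (σ[x='p'](S) − π[x,v](σ[v='r'](S))) → 1
E2 row counts bottom-up:
  S → 3
  σ[x='p'](S) → 2
  S → 3
  σ[v='r'](S) → 1
  π[x,v](σ[v='r'](S)) → 1
  (σ[x='p'](S) ∪ π[x,v](σ[v='r'](S))) → 3

E1 result:
x | v
p | s
E2 result:
x | v
p | r
p | r
p | s
Witness: ('p', 'r') appears 0× in E1 but 2× in E2.

no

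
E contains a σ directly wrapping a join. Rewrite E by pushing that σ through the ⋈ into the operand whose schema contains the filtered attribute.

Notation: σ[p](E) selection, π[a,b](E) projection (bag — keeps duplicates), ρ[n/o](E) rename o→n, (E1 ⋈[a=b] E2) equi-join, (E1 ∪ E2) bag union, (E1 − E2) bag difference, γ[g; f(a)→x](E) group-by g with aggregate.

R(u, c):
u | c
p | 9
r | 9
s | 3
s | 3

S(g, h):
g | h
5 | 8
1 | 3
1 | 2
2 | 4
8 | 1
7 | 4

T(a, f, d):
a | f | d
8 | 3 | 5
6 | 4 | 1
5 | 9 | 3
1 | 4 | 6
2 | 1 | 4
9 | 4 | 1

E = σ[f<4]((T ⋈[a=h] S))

σ filters on f, owned by the left side.
E' = (σ[f<4](T) ⋈[a=h] S)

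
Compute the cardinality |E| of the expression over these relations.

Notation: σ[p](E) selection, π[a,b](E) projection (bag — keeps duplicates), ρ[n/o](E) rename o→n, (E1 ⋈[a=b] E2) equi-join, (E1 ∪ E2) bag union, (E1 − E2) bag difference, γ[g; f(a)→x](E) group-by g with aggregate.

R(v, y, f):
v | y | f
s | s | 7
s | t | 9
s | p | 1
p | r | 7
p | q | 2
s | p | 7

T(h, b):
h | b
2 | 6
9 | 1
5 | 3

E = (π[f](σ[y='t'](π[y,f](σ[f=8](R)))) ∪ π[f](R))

Row counts bottom-up:
  R → 6
  σ[f=8](R) → 0
  π[y,f](σ[f=8](R)) → 0
  σ[y='t'](π[y,f](σ[f=8](R))) → 0
  π[f](σ[y='t'](π[y,f](σ[f=8](R)))) → 0
  R → 6
  π[f](R) → 6
  (π[f](σ[y='t'](π[y,f](σ[f=8](R)))) ∪ π[f](R)) → 6

|E| = 6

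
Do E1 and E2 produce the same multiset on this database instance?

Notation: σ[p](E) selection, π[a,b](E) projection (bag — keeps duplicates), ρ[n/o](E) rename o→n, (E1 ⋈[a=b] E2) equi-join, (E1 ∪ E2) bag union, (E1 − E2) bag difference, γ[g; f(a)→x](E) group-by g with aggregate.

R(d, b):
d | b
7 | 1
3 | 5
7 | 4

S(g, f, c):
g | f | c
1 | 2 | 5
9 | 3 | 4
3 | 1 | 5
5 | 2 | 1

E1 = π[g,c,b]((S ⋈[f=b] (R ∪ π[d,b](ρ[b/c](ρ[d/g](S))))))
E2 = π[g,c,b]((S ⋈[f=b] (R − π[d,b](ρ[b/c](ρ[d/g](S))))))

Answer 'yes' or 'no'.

E1 subexpression sizes:
  S → 4
  R → 3
  S → 4
  ρ[d/g](S) → 4
  ρ[b/c](ρ[d/g](S)) → 4
  π[d,b](ρ[b/c](ρ[d/g](S))) → 4
  (R ∪ π[d,b](ρ[b/c](ρ[d/g](S)))) → 7
  (S ⋈[f=b] (R ∪ π[d,b](ρ[b/c](ρ[d/g](S))))) → 2
  π[g,c,b]((S ⋈[f=b] (R ∪ π[d,b](ρ[b/c](ρ[d/g](S)))))) → 2
E2 subexpression sizes:
  S → 4
  R → 3
  S → 4
  ρ[d/g](S) → 4
  ρ[b/c](ρ[d/g](S)) → 4
  π[d,b](ρ[b/c](ρ[d/g](S))) → 4
  (R − π[d,b](ρ[b/c](ρ[d/g](S)))) → 2
  (S ⋈[f=b] (R − π[d,b](ρ[b/c](ρ[d/g](S))))) → 1
  π[g,c,b]((S ⋈[f=b] (R − π[d,b](ρ[b/c](ρ[d/g](S)))))) → 1

E1 result:
g | c | b
3 | 5 | 1
3 | 5 | 1
E2 result:
g | c | b
3 | 5 | 1
Witness: (3, 5, 1) appears 2× in E1 but 1× in E2.

no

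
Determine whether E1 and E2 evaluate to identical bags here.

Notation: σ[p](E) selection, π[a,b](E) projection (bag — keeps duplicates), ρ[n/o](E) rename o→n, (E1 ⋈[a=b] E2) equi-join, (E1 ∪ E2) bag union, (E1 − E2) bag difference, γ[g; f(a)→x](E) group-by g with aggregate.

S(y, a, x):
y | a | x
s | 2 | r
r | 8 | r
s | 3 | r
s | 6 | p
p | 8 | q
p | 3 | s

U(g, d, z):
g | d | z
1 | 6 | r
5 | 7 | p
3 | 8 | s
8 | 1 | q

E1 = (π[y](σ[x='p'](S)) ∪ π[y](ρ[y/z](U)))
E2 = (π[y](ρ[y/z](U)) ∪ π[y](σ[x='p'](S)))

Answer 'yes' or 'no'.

E1 subexpression sizes:
  S → 6
  σ[x='p'](S) → 1
  π[y](σ[x='p'](S)) → 1
  U → 4
  ρ[y/z](U) → 4
  π[y](ρ[y/z](U)) → 4
  (π[y](σ[x='p'](S)) ∪ π[y](ρ[y/z](U))) → 5
E2 subexpression sizes:
  U → 4
  ρ[y/z](U) → 4
  π[y](ρ[y/z](U)) → 4
  S → 6
  σ[x='p'](S) → 1
  π[y](σ[x='p'](S)) → 1
  (π[y](ρ[y/z](U)) ∪ π[y](σ[x='p'](S))) → 5

E1 and E2 produce the same multiset:
y
p
q
r
s
s

yes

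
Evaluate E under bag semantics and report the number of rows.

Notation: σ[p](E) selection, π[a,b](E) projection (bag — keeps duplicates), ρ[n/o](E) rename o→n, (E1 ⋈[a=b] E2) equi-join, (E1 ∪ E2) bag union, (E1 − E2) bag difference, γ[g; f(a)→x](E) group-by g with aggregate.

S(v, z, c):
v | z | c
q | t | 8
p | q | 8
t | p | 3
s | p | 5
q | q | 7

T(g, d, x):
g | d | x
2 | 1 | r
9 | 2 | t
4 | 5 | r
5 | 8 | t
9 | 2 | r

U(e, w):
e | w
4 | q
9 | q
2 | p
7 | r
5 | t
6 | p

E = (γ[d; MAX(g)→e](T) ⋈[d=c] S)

Subexpression sizes:
  T → 5
  γ[d; MAX(g)→e](T) → 4
  S → 5
  (γ[d; MAX(g)→e](T) ⋈[d=c] S) → 3

|E| = 3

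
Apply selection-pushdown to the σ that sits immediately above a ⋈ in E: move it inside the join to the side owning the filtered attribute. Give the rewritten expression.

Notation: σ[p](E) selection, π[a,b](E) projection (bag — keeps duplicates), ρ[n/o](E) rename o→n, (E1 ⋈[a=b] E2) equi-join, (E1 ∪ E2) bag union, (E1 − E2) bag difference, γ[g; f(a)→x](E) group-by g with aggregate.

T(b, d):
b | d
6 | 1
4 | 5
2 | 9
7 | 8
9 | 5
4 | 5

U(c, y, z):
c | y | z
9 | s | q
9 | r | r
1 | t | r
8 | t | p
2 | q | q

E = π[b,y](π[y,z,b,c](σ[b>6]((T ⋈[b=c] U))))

σ filters on b, owned by the left side.
E' = π[b,y](π[y,z,b,c]((σ[b>6](T) ⋈[b=c] U)))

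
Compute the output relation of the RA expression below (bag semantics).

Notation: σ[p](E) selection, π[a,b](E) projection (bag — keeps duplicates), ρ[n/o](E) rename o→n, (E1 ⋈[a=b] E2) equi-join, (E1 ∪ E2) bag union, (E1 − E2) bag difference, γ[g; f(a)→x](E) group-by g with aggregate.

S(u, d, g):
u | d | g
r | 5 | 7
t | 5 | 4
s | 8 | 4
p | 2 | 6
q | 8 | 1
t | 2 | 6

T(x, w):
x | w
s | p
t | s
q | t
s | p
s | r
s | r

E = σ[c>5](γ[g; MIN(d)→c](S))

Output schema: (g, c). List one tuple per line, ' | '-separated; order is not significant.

Subexpression sizes:
  S → 6
  γ[g; MIN(d)→c](S) → 4
  σ[c>5](γ[g; MIN(d)→c](S)) → 1

== RESULT ==
g | c
1 | 8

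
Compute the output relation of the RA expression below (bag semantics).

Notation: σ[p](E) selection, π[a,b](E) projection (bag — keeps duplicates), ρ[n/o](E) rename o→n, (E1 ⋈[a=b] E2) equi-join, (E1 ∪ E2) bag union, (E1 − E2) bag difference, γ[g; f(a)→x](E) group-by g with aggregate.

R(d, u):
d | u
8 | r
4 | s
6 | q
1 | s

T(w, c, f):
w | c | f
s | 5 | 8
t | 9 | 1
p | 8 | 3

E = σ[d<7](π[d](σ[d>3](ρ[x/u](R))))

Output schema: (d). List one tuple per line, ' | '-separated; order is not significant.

Subexpression sizes:
  R → 4
  ρ[x/u](R) → 4
  σ[d>3](ρ[x/u](R)) → 3
  π[d](σ[d>3](ρ[x/u](R))) → 3
  σ[d<7](π[d](σ[d>3](ρ[x/u](R)))) → 2

== RESULT ==
d
4
6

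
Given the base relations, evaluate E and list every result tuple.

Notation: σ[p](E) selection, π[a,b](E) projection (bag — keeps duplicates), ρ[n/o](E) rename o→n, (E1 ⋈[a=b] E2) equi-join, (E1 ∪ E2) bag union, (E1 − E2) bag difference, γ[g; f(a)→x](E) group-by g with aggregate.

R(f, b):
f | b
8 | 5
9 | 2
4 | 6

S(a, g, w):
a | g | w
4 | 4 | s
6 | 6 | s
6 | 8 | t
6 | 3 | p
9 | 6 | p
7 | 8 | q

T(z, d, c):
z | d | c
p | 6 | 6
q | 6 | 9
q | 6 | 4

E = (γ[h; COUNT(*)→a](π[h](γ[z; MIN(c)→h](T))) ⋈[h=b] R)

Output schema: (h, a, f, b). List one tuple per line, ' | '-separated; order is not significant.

Stepwise |·|:
  T → 3
  γ[z; MIN(c)→h](T) → 2
  π[h](γ[z; MIN(c)→h](T)) → 2
  γ[h; COUNT(*)→a](π[h](γ[z; MIN(c)→h](T))) → 2
  R → 3
  (γ[h; COUNT(*)→a](π[h](γ[z; MIN(c)→h](T))) ⋈[h=b] R) → 1

== RESULT ==
h | a | f | b
6 | 1 | 4 | 6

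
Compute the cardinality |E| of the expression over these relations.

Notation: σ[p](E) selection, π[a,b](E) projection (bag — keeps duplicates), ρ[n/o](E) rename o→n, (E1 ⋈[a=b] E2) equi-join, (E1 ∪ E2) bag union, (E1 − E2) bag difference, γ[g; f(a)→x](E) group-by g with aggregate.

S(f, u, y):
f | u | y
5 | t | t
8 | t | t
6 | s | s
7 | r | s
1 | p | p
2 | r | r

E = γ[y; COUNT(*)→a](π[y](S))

Row counts bottom-up:
  S → 6
  π[y](S) → 6
  γ[y; COUNT(*)→a](π[y](S)) → 4

|E| = 4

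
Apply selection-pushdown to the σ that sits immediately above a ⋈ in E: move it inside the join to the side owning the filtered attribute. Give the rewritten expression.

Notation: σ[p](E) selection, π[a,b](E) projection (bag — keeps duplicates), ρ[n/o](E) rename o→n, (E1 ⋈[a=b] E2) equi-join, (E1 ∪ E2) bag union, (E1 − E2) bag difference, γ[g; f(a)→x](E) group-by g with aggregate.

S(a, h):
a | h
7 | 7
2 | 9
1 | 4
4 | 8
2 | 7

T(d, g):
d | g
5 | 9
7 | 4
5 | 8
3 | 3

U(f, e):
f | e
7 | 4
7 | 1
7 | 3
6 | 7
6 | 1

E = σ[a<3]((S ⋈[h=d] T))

σ filters on a, owned by the left side.
E' = (σ[a<3](S) ⋈[h=d] T)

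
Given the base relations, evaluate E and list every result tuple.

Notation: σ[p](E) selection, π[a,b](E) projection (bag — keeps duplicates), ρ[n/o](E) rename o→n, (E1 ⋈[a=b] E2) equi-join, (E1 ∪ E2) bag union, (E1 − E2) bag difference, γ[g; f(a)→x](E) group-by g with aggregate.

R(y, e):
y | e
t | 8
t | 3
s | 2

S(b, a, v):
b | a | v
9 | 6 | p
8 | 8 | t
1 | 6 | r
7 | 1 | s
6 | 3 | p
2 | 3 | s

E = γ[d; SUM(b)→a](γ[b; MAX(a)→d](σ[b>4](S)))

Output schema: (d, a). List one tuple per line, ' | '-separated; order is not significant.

Stepwise |·|:
  S → 6
  σ[b>4](S) → 4
  γ[b; MAX(a)→d](σ[b>4](S)) → 4
  γ[d; SUM(b)→a](γ[b; MAX(a)→d](σ[b>4](S))) → 4

== RESULT ==
d | a
1 | 7
3 | 6
6 | 9
8 | 8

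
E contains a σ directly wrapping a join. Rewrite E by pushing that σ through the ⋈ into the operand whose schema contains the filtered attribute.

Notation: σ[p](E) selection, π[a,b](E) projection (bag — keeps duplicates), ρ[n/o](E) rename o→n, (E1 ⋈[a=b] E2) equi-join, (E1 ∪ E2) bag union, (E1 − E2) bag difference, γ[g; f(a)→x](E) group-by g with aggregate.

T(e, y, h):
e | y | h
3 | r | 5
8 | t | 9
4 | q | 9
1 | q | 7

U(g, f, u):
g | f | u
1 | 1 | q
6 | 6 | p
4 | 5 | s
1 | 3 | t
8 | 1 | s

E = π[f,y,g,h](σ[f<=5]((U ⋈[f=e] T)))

σ filters on f, owned by the left side.
E' = π[f,y,g,h]((σ[f<=5](U) ⋈[f=e] T))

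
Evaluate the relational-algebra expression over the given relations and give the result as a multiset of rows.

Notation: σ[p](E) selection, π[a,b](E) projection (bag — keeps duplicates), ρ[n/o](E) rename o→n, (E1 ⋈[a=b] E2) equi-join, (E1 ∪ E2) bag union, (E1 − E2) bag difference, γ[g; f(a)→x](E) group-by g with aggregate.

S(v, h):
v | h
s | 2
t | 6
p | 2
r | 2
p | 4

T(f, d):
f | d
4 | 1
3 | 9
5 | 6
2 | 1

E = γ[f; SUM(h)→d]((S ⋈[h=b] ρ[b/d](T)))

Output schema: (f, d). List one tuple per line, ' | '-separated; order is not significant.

Stepwise |·|:
  S → 5
  T → 4
  ρ[b/d](T) → 4
  (S ⋈[h=b] ρ[b/d](T)) → 1
  γ[f; SUM(h)→d]((S ⋈[h=b] ρ[b/d](T))) → 1

== RESULT ==
f | d
5 | 6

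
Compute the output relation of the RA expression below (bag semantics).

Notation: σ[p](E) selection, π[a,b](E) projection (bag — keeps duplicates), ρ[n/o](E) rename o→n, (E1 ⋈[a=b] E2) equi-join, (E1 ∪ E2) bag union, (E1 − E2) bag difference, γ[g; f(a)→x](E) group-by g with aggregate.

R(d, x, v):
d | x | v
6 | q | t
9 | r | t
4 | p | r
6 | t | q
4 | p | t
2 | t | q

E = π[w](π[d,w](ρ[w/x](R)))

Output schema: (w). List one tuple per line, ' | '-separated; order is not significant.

Per-node cardinality:
  R → 6
  ρ[w/x](R) → 6
  π[d,w](ρ[w/x](R)) → 6
  π[w](π[d,w](ρ[w/x](R))) → 6

== RESULT ==
w
p
p
q
r
t
t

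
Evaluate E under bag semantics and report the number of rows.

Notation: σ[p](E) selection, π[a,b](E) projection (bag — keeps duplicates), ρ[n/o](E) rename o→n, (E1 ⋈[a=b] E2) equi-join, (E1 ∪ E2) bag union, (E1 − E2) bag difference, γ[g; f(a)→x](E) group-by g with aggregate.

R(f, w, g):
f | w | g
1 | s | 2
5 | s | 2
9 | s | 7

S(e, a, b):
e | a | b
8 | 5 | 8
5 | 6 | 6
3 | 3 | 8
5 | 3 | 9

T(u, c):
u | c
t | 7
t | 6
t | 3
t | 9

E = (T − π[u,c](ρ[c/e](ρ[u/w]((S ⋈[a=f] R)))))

Subexpression sizes:
  T → 4
  S → 4
  R → 3
  (S ⋈[a=f] R) → 1
  ρ[u/w]((S ⋈[a=f] R)) → 1
  ρ[c/e](ρ[u/w]((S ⋈[a=f] R))) → 1
  π[u,c](ρ[c/e](ρ[u/w]((S ⋈[a=f] R)))) → 1
  (T − π[u,c](ρ[c/e](ρ[u/w]((S ⋈[a=f] R))))) → 4

|E| = 4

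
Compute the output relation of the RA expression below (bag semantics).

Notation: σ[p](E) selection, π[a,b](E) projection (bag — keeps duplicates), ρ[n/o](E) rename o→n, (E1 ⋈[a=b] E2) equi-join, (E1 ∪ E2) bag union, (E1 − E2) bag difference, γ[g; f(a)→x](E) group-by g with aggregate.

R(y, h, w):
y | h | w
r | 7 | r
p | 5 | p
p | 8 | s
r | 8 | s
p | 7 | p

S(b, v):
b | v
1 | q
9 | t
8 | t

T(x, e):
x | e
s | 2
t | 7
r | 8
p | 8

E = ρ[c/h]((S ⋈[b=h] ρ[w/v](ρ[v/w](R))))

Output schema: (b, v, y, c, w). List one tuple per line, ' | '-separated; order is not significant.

Per-node cardinality:
  S → 3
  R → 5
  ρ[v/w](R) → 5
  ρ[w/v](ρ[v/w](R)) → 5
  (S ⋈[b=h] ρ[w/v](ρ[v/w](R))) → 2
  ρ[c/h]((S ⋈[b=h] ρ[w/v](ρ[v/w](R)))) → 2

== RESULT ==
b | v | y | c | w
8 | t | p | 8 | s
8 | t | r | 8 | s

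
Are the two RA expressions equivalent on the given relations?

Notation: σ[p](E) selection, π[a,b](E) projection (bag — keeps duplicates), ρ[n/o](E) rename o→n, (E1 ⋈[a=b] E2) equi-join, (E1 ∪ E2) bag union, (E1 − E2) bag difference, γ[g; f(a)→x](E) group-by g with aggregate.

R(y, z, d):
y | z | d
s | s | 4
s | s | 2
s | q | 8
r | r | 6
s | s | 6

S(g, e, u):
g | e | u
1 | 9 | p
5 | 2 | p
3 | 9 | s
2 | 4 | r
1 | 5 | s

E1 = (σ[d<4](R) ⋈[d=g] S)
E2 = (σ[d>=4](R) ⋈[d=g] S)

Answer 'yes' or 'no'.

E1 row counts bottom-up:
  R → 5
  σ[d<4](R) → 1
  S → 5
  (σ[d<4](R) ⋈[d=g] S) → 1
E2 row counts bottom-up:
  R → 5
  σ[d>=4](R) → 4
  S → 5
  (σ[d>=4](R) ⋈[d=g] S) → 0

E1 result:
y | z | d | g | e | u
s | s | 2 | 2 | 4 | r
E2 result:
y | z | d | g | e | u
(0 rows)
Witness: ('s', 's', 2, 2, 4, 'r') appears 1× in E1 but 0× in E2.

no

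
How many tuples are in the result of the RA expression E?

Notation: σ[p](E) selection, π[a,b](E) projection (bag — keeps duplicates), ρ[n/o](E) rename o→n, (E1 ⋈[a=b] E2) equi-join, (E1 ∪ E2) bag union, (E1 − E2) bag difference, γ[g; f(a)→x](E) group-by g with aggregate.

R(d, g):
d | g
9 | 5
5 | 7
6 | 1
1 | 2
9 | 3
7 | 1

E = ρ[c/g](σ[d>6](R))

Subexpression sizes:
  R → 6
  σ[d>6](R) → 3
  ρ[c/g](σ[d>6](R)) → 3

|E| = 3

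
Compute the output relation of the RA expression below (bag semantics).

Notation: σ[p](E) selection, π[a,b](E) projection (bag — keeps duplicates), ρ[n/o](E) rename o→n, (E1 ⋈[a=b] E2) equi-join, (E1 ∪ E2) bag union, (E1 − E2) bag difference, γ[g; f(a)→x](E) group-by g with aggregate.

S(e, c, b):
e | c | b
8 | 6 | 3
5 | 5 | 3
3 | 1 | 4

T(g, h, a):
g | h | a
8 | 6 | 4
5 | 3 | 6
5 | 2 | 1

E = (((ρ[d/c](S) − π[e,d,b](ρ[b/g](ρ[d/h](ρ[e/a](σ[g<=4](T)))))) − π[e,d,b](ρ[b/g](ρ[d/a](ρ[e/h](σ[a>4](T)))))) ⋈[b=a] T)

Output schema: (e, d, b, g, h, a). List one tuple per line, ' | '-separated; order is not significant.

Stepwise |·|:
  S → 3
  ρ[d/c](S) → 3
  T → 3
  σ[g<=4](T) → 0
  ρ[e/a](σ[g<=4](T)) → 0
  ρ[d/h](ρ[e/a](σ[g<=4](T))) → 0
  ρ[b/g](ρ[d/h](ρ[e/a](σ[g<=4](T)))) → 0
  π[e,d,b](ρ[b/g](ρ[d/h](ρ[e/a](σ[g<=4](T))))) → 0
  (ρ[d/c](S) − π[e,d,b](ρ[b/g](ρ[d/h](ρ[e/a](σ[g<=4](T)))))) → 3
  T → 3
  σ[a>4](T) → 1
  ρ[e/h](σ[a>4](T)) → 1
  ρ[d/a](ρ[e/h](σ[a>4](T))) → 1
  ρ[b/g](ρ[d/a](ρ[e/h](σ[a>4](T)))) → 1
  π[e,d,b](ρ[b/g](ρ[d/a](ρ[e/h](σ[a>4](T))))) → 1
  ((ρ[d/c](S) − π[e,d,b](ρ[b/g](ρ[d/h](ρ[e/a](σ[g<=4](T)))))) − π[e,d,b](ρ[b/g](ρ[d/a](ρ[e/h](σ[a>4](T)))))) → 3
  T → 3
  (((ρ[d/c](S) − π[e,d,b](ρ[b/g](ρ[d/h](ρ[e/a](σ[g<=4](T)))))) − π[e,d,b](ρ[b/g](ρ[d/a](ρ[e/h](σ[a>4](T)))))) ⋈[b=a] T) → 1

== RESULT ==
e | d | b | g | h | a
3 | 1 | 4 | 8 | 6 | 4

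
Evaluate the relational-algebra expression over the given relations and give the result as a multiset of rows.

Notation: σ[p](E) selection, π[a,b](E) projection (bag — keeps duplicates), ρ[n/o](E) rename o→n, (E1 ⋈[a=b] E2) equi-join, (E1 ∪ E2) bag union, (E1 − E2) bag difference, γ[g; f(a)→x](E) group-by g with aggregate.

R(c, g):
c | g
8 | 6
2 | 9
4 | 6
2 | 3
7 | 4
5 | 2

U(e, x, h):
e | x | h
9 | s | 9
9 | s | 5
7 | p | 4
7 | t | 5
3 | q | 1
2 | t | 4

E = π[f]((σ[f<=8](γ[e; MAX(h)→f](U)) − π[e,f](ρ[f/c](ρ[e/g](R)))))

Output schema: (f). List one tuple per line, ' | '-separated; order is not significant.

Per-node cardinality:
  U → 6
  γ[e; MAX(h)→f](U) → 4
  σ[f<=8](γ[e; MAX(h)→f](U)) → 3
  R → 6
  ρ[e/g](R) → 6
  ρ[f/c](ρ[e/g](R)) → 6
  π[e,f](ρ[f/c](ρ[e/g](R))) → 6
  (σ[f<=8](γ[e; MAX(h)→f](U)) − π[e,f](ρ[f/c](ρ[e/g](R)))) → 3
  π[f]((σ[f<=8](γ[e; MAX(h)→f](U)) − π[e,f](ρ[f/c](ρ[e/g](R))))) → 3

== RESULT ==
f
1
4
5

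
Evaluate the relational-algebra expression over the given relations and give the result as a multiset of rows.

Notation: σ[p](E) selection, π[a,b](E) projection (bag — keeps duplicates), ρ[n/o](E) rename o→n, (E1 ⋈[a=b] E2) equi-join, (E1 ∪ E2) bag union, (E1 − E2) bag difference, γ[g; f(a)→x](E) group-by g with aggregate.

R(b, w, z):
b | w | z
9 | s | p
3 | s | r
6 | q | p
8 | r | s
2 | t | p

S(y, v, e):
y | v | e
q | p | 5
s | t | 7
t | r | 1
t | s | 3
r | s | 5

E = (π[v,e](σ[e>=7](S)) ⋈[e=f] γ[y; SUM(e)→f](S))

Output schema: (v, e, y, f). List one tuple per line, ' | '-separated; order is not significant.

Row counts bottom-up:
  S → 5
  σ[e>=7](S) → 1
  π[v,e](σ[e>=7](S)) → 1
  S → 5
  γ[y; SUM(e)→f](S) → 4
  (π[v,e](σ[e>=7](S)) ⋈[e=f] γ[y; SUM(e)→f](S)) → 1

== RESULT ==
v | e | y | f
t | 7 | s | 7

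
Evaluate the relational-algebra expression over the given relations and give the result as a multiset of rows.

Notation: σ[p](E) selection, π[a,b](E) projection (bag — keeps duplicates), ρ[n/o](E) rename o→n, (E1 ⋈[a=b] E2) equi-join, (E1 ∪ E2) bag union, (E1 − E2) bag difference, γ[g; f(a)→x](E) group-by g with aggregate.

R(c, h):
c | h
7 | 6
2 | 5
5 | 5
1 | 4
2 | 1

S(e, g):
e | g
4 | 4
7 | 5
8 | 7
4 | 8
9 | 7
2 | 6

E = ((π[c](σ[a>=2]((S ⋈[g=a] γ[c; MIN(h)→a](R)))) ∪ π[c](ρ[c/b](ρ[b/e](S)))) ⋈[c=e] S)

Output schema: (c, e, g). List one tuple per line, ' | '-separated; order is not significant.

Per-node cardinality:
  S → 6
  R → 5
  γ[c; MIN(h)→a](R) → 4
  (S ⋈[g=a] γ[c; MIN(h)→a](R)) → 3
  σ[a>=2]((S ⋈[g=a] γ[c; MIN(h)→a](R))) → 3
  π[c](σ[a>=2]((S ⋈[g=a] γ[c; MIN(h)→a](R)))) → 3
  S → 6
  ρ[b/e](S) → 6
  ρ[c/b](ρ[b/e](S)) → 6
  π[c](ρ[c/b](ρ[b/e](S))) → 6
  (π[c](σ[a>=2]((S ⋈[g=a] γ[c; MIN(h)→a](R)))) ∪ π[c](ρ[c/b](ρ[b/e](S)))) → 9
  S → 6
  ((π[c](σ[a>=2]((S ⋈[g=a] γ[c; MIN(h)→a](R)))) ∪ π[c](ρ[c/b](ρ[b/e](S)))) ⋈[c=e] S) → 9

== RESULT ==
c | e | g
2 | 2 | 6
4 | 4 | 4
4 | 4 | 4
4 | 4 | 8
4 | 4 | 8
7 | 7 | 5
7 | 7 | 5
8 | 8 | 7
9 | 9 | 7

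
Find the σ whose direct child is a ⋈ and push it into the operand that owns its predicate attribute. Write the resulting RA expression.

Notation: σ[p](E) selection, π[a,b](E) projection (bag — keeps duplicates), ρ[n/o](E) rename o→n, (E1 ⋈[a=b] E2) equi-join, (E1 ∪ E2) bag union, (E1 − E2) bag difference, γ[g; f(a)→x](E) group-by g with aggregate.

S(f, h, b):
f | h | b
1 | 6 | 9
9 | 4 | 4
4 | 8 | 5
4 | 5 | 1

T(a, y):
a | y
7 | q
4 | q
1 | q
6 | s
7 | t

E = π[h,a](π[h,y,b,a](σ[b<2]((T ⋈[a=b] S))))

σ filters on b, owned by the right side.
E' = π[h,a](π[h,y,b,a]((T ⋈[a=b] σ[b<2](S))))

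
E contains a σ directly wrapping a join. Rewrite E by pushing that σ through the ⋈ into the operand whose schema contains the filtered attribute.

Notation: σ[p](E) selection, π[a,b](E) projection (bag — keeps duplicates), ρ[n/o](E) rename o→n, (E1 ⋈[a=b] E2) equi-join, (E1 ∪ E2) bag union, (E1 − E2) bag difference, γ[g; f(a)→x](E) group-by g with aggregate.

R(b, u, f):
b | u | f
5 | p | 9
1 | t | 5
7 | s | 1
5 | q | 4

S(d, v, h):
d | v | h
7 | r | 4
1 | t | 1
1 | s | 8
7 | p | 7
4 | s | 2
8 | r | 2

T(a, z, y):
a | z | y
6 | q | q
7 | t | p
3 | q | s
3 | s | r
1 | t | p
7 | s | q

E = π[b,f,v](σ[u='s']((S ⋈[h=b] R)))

σ filters on u, owned by the right side.
E' = π[b,f,v]((S ⋈[h=b] σ[u='s'](R)))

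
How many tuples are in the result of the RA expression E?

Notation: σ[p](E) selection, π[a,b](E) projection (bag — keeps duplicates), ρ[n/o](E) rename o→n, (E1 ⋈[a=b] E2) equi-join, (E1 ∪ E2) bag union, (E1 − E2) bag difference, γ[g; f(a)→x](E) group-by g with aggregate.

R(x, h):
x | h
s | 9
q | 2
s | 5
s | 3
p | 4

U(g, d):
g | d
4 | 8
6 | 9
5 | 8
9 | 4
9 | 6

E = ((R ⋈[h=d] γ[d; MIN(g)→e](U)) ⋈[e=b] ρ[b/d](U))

Row counts bottom-up:
  R → 5
  U → 5
  γ[d; MIN(g)→e](U) → 4
  (R ⋈[h=d] γ[d; MIN(g)→e](U)) → 2
  U → 5
  ρ[b/d](U) → 5
  ((R ⋈[h=d] γ[d; MIN(g)→e](U)) ⋈[e=b] ρ[b/d](U)) → 2

|E| = 2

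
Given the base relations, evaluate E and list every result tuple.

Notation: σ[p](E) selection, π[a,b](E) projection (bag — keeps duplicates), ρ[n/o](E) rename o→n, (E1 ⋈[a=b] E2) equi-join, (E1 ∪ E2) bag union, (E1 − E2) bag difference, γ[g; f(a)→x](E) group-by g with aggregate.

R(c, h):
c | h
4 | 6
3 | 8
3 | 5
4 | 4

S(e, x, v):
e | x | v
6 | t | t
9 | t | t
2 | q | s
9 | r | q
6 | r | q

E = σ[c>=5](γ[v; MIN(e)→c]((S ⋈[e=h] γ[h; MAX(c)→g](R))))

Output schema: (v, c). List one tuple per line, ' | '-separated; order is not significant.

Stepwise |·|:
  S → 5
  R → 4
  γ[h; MAX(c)→g](R) → 4
  (S ⋈[e=h] γ[h; MAX(c)→g](R)) → 2
  γ[v; MIN(e)→c]((S ⋈[e=h] γ[h; MAX(c)→g](R))) → 2
  σ[c>=5](γ[v; MIN(e)→c]((S ⋈[e=h] γ[h; MAX(c)→g](R)))) → 2

== RESULT ==
v | c
q | 6
t | 6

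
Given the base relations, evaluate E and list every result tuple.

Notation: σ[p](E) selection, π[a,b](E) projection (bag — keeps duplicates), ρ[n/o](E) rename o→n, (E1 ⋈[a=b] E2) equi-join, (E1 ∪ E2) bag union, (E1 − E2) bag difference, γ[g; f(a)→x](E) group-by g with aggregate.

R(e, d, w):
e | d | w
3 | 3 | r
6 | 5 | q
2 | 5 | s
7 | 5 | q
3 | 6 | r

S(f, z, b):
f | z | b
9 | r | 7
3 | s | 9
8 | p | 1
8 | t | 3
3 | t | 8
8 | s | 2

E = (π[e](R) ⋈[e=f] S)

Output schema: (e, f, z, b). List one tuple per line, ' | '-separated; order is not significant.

Stepwise |·|:
  R → 5
  π[e](R) → 5
  S → 6
  (π[e](R) ⋈[e=f] S) → 4

== RESULT ==
e | f | z | b
3 | 3 | s | 9
3 | 3 | s | 9
3 | 3 | t | 8
3 | 3 | t | 8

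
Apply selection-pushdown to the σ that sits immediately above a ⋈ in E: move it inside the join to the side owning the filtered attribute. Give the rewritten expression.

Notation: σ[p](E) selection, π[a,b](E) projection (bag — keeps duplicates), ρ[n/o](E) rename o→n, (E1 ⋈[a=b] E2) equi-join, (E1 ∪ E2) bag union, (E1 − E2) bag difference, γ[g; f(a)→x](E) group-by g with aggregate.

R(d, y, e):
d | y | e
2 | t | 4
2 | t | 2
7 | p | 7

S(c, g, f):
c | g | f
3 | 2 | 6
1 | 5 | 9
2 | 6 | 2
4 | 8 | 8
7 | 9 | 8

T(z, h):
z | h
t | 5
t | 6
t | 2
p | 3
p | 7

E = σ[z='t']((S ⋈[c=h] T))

σ filters on z, owned by the right side.
E' = (S ⋈[c=h] σ[z='t'](T))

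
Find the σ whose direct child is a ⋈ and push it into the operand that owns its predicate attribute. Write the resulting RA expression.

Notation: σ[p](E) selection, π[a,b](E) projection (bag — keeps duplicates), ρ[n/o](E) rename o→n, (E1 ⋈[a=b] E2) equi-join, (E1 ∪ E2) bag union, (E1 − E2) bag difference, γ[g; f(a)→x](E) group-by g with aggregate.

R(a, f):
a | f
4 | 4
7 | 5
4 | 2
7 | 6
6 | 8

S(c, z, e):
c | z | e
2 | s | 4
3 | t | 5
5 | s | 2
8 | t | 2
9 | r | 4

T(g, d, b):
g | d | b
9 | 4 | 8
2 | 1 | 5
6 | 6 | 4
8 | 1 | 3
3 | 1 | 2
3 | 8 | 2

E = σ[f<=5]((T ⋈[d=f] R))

σ filters on f, owned by the right side.
E' = (T ⋈[d=f] σ[f<=5](R))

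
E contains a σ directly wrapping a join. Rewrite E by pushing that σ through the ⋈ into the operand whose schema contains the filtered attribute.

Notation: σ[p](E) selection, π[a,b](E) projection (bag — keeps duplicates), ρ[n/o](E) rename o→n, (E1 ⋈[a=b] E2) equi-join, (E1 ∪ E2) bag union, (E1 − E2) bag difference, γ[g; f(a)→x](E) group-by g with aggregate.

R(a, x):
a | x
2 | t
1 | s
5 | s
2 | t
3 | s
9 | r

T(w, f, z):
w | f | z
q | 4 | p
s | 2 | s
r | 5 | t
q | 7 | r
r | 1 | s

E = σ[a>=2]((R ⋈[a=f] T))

σ filters on a, owned by the left side.
E' = (σ[a>=2](R) ⋈[a=f] T)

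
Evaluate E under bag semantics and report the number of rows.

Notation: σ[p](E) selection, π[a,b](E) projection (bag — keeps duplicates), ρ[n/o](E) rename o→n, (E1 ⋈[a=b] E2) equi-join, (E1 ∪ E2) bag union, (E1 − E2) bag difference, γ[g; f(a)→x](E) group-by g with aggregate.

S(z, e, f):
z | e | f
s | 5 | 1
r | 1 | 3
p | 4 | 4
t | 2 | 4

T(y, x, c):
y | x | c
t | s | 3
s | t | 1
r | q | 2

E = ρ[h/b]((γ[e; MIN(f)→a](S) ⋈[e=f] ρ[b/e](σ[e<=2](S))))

Per-node cardinality:
  S → 4
  γ[e; MIN(f)→a](S) → 4
  S → 4
  σ[e<=2](S) → 2
  ρ[b/e](σ[e<=2](S)) → 2
  (γ[e; MIN(f)→a](S) ⋈[e=f] ρ[b/e](σ[e<=2](S))) → 1
  ρ[h/b]((γ[e; MIN(f)→a](S) ⋈[e=f] ρ[b/e](σ[e<=2](S)))) → 1

|E| = 1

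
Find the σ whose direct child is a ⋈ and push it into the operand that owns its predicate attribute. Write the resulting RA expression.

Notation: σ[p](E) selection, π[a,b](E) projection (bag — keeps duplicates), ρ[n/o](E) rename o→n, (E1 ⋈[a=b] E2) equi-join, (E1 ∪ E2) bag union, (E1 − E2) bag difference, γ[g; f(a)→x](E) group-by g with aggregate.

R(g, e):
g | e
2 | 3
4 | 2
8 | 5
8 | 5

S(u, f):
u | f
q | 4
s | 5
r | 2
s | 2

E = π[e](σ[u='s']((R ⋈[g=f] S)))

σ filters on u, owned by the right side.
E' = π[e]((R ⋈[g=f] σ[u='s'](S)))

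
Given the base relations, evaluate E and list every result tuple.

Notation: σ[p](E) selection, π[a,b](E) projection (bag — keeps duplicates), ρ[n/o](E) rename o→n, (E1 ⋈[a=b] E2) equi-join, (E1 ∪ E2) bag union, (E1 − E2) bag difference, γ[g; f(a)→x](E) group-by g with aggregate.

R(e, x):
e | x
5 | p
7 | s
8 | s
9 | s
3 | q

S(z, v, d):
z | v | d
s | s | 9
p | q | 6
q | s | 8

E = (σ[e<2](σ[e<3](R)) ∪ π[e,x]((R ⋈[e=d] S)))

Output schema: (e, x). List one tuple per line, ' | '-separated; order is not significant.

Row counts bottom-up:
  R → 5
  σ[e<3](R) → 0
  σ[e<2](σ[e<3](R)) → 0
  R → 5
  S → 3
  (R ⋈[e=d] S) → 2
  π[e,x]((R ⋈[e=d] S)) → 2
  (σ[e<2](σ[e<3](R)) ∪ π[e,x]((R ⋈[e=d] S))) → 2

== RESULT ==
e | x
8 | s
9 | s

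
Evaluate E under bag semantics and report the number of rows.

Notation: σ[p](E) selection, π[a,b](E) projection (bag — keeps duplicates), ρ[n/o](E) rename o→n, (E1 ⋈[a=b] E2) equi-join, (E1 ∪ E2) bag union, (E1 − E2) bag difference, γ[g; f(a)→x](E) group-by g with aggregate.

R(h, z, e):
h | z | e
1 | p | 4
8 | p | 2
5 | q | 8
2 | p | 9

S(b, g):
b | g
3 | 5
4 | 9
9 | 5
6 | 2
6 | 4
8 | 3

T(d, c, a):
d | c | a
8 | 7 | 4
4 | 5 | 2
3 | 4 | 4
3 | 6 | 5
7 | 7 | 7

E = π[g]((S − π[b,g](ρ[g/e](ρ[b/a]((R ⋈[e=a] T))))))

Row counts bottom-up:
  S → 6
  R → 4
  T → 5
  (R ⋈[e=a] T) → 3
  ρ[b/a]((R ⋈[e=a] T)) → 3
  ρ[g/e](ρ[b/a]((R ⋈[e=a] T))) → 3
  π[b,g](ρ[g/e](ρ[b/a]((R ⋈[e=a] T)))) → 3
  (S − π[b,g](ρ[g/e](ρ[b/a]((R ⋈[e=a] T))))) → 6
  π[g]((S − π[b,g](ρ[g/e](ρ[b/a]((R ⋈[e=a] T)))))) → 6

|E| = 6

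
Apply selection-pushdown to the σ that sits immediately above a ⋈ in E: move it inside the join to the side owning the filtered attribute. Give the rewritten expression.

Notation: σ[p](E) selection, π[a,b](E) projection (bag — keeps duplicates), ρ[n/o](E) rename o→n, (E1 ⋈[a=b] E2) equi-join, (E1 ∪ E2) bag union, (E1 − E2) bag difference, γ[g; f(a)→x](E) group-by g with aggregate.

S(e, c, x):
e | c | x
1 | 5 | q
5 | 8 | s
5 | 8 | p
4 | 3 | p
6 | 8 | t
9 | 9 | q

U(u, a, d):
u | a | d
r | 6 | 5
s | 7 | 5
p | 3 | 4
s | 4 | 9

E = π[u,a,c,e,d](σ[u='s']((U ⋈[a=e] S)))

σ filters on u, owned by the left side.
E' = π[u,a,c,e,d]((σ[u='s'](U) ⋈[a=e] S))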